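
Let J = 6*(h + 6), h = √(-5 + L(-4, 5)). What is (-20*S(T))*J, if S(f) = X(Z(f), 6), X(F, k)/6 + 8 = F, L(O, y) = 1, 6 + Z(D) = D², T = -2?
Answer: 43200 + 14400*I ≈ 43200.0 + 14400.0*I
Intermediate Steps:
Z(D) = -6 + D²
X(F, k) = -48 + 6*F
h = 2*I (h = √(-5 + 1) = √(-4) = 2*I ≈ 2.0*I)
J = 36 + 12*I (J = 6*(2*I + 6) = 6*(6 + 2*I) = 36 + 12*I ≈ 36.0 + 12.0*I)
S(f) = -84 + 6*f² (S(f) = -48 + 6*(-6 + f²) = -48 + (-36 + 6*f²) = -84 + 6*f²)
(-20*S(T))*J = (-20*(-84 + 6*(-2)²))*(36 + 12*I) = (-20*(-84 + 6*4))*(36 + 12*I) = (-20*(-84 + 24))*(36 + 12*I) = (-20*(-60))*(36 + 12*I) = 1200*(36 + 12*I) = 43200 + 14400*I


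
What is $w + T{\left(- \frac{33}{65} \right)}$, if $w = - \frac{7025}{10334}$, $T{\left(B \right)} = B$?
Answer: $- \frac{797647}{671710} \approx -1.1875$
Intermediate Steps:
$w = - \frac{7025}{10334}$ ($w = \left(-7025\right) \frac{1}{10334} = - \frac{7025}{10334} \approx -0.6798$)
$w + T{\left(- \frac{33}{65} \right)} = - \frac{7025}{10334} - \frac{33}{65} = - \frac{797647}{671710}$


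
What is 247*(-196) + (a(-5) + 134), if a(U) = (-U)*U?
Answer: -48303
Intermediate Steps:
a(U) = -U²
247*(-196) + (a(-5) + 134) = 247*(-196) + (-1*(-5)² + 134) = -48412 + (-1*25 + 134) = -48412 + (-25 + 134) = -48412 + 109 = -48303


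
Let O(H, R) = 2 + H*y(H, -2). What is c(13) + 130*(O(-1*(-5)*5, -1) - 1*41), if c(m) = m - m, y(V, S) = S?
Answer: -11570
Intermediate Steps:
c(m) = 0
O(H, R) = 2 - 2*H (O(H, R) = 2 + H*(-2) = 2 - 2*H)
c(13) + 130*(O(-1*(-5)*5, -1) - 1*41) = 0 + 130*((2 - 2*(-1*(-5))*5) - 1*41) = 0 + 130*((2 - 10*5) - 41) = 0 + 130*((2 - 2*25) - 41) = 0 + 130*((2 - 50) - 41) = 0 + 130*(-48 - 41) = 0 + 130*(-89) = 0 - 11570 = -11570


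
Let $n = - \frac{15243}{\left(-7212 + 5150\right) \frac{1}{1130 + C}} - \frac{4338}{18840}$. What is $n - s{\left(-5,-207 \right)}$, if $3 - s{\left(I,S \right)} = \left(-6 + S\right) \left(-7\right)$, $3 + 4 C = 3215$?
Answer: $\frac{51076025337}{3237340} \approx 15777.0$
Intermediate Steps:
$C = 803$ ($C = - \frac{3}{4} + \frac{1}{4} \cdot 3215 = - \frac{3}{4} + \frac{3215}{4} = 803$)
$s{\left(I,S \right)} = -39 + 7 S$ ($s{\left(I,S \right)} = 3 - \left(-6 + S\right) \left(-7\right) = 3 - \left(42 - 7 S\right) = 3 + \left(-42 + 7 S\right) = -39 + 7 S$)
$n = \frac{46258863417}{3237340}$ ($n = - \frac{15243}{\left(-7212 + 5150\right) \frac{1}{1130 + 803}} - \frac{4338}{18840} = - \frac{15243}{\left(-2062\right) \frac{1}{1933}} - \frac{723}{3140} = - \frac{15243}{- \frac{2062}{1933}} - \frac{723}{3140} = \left(-15243\right) \left(- \frac{1933}{2062}\right) - \frac{723}{3140} = \frac{29464719}{2062} - \frac{723}{3140} = \frac{46258863417}{3237340} \approx 14289.0$)
$n - s{\left(-5,-207 \right)} = \frac{46258863417}{3237340} - \left(-39 + 7 \left(-207\right)\right) = \frac{46258863417}{3237340} - \left(-39 - 1449\right) = \frac{46258863417}{3237340} - -1488 = \frac{46258863417}{3237340} + 1488 = \frac{51076025337}{3237340}$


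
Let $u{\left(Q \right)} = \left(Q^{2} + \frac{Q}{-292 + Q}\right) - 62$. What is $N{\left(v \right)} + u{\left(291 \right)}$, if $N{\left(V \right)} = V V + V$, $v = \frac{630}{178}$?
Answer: $\frac{668089348}{7921} \approx 84344.0$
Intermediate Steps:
$v = \frac{315}{89}$ ($v = 630 \cdot \frac{1}{178} = \frac{315}{89} \approx 3.5393$)
$u{\left(Q \right)} = -62 + Q^{2} + \frac{Q}{-292 + Q}$ ($u{\left(Q \right)} = \left(Q^{2} + \frac{Q}{-292 + Q}\right) - 62 = -62 + Q^{2} + \frac{Q}{-292 + Q}$)
$N{\left(V \right)} = V + V^{2}$ ($N{\left(V \right)} = V^{2} + V = V + V^{2}$)
$N{\left(v \right)} + u{\left(291 \right)} = \frac{315 \left(1 + \frac{315}{89}\right)}{89} + \frac{18104 + 291^{3} - 292 \cdot 291^{2} - 17751}{-292 + 291} = \frac{315}{89} \cdot \frac{404}{89} + \frac{18104 + 24642171 - 24726852 - 17751}{-1} = \frac{127260}{7921} - \left(18104 + 24642171 - 24726852 - 17751\right) = \frac{127260}{7921} - -84328 = \frac{127260}{7921} + 84328 = \frac{668089348}{7921}$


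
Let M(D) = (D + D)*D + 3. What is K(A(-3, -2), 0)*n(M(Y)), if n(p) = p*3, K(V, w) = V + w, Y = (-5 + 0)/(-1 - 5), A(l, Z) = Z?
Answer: -79/3 ≈ -26.333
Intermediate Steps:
Y = ⅚ (Y = -5/(-6) = -5*(-⅙) = ⅚ ≈ 0.83333)
M(D) = 3 + 2*D² (M(D) = (2*D)*D + 3 = 2*D² + 3 = 3 + 2*D²)
n(p) = 3*p
K(A(-3, -2), 0)*n(M(Y)) = (-2 + 0)*(3*(3 + 2*(⅚)²)) = -6*(3 + 2*(25/36)) = -6*(3 + 25/18) = -6*79/18 = -2*79/6 = -79/3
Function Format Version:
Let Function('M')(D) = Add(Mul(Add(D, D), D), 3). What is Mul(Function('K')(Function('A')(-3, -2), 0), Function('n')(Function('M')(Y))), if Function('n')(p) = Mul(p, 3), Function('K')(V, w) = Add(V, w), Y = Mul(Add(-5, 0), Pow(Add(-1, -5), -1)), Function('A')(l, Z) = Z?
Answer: Rational(-79, 3) ≈ -26.333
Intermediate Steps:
Y = Rational(5, 6) (Y = Mul(-5, Pow(-6, -1)) = Mul(-5, Rational(-1, 6)) = Rational(5, 6) ≈ 0.83333)
Function('M')(D) = Add(3, Mul(2, Pow(D, 2))) (Function('M')(D) = Add(Mul(Mul(2, D), D), 3) = Add(Mul(2, Pow(D, 2)), 3) = Add(3, Mul(2, Pow(D, 2))))
Function('n')(p) = Mul(3, p)
Mul(Function('K')(Function('A')(-3, -2), 0), Function('n')(Function('M')(Y))) = Mul(Add(-2, 0), Mul(3, Add(3, Mul(2, Pow(Rational(5, 6), 2))))) = Mul(-2, Mul(3, Add(3, Mul(2, Rational(25, 36))))) = Mul(-2, Mul(3, Add(3, Rational(25, 18)))) = Mul(-2, Mul(3, Rational(79, 18))) = Mul(-2, Rational(79, 6)) = Rational(-79, 3)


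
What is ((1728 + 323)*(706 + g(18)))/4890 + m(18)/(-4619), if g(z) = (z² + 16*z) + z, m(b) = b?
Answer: 6328300082/11293455 ≈ 560.35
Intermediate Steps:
g(z) = z² + 17*z
((1728 + 323)*(706 + g(18)))/4890 + m(18)/(-4619) = ((1728 + 323)*(706 + 18*(17 + 18)))/4890 + 18/(-4619) = (2051*(706 + 18*35))*(1/4890) + 18*(-1/4619) = (2051*(706 + 630))*(1/4890) - 18/4619 = (2051*1336)*(1/4890) - 18/4619 = 2740136*(1/4890) - 18/4619 = 1370068/2445 - 18/4619 = 6328300082/11293455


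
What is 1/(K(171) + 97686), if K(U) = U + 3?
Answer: 1/97860 ≈ 1.0219e-5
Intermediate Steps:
K(U) = 3 + U
1/(K(171) + 97686) = 1/((3 + 171) + 97686) = 1/(174 + 97686) = 1/97860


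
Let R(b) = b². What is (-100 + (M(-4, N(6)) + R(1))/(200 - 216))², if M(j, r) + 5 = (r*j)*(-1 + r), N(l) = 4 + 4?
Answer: 117649/16 ≈ 7353.1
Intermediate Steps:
N(l) = 8
M(j, r) = -5 + j*r*(-1 + r) (M(j, r) = -5 + (r*j)*(-1 + r) = -5 + (j*r)*(-1 + r) = -5 + j*r*(-1 + r))
(-100 + (M(-4, N(6)) + R(1))/(200 - 216))² = (-100 + ((-5 - 4*8² - 1*(-4)*8) + 1²)/(200 - 216))² = (-100 + ((-5 - 4*64 + 32) + 1)/(-16))² = (-100 + ((-5 - 256 + 32) + 1)*(-1/16))² = (-100 + (-229 + 1)*(-1/16))² = (-100 - 228*(-1/16))² = (-100 + 57/4)² = (-343/4)² = 117649/16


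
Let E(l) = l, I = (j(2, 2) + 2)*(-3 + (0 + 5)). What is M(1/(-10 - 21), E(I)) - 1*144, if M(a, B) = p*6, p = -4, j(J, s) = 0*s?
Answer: -168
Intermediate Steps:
j(J, s) = 0
I = 4 (I = (0 + 2)*(-3 + (0 + 5)) = 2*(-3 + 5) = 2*2 = 4)
M(a, B) = -24 (M(a, B) = -4*6 = -24)
M(1/(-10 - 21), E(I)) - 1*144 = -24 - 1*144 = -24 - 144 = -168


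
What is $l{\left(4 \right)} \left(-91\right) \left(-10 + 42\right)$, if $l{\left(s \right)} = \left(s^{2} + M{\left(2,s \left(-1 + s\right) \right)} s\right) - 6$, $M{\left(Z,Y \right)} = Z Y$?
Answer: $-308672$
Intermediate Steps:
$M{\left(Z,Y \right)} = Y Z$
$l{\left(s \right)} = -6 + s^{2} + 2 s^{2} \left(-1 + s\right)$ ($l{\left(s \right)} = \left(s^{2} + s \left(-1 + s\right) 2 s\right) - 6 = \left(s^{2} + 2 s \left(-1 + s\right) s\right) - 6 = \left(s^{2} + 2 s^{2} \left(-1 + s\right)\right) - 6 = -6 + s^{2} + 2 s^{2} \left(-1 + s\right)$)
$l{\left(4 \right)} \left(-91\right) \left(-10 + 42\right) = \left(-6 - 4^{2} + 2 \cdot 4^{3}\right) \left(-91\right) \left(-10 + 42\right) = \left(-6 - 16 + 2 \cdot 64\right) \left(-91\right) 32 = \left(-6 - 16 + 128\right) \left(-91\right) 32 = 106 \left(-91\right) 32 = \left(-9646\right) 32 = -308672$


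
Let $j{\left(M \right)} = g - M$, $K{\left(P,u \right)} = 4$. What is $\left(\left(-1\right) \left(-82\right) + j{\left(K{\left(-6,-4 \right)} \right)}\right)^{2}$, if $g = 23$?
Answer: $10201$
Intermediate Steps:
$j{\left(M \right)} = 23 - M$
$\left(\left(-1\right) \left(-82\right) + j{\left(K{\left(-6,-4 \right)} \right)}\right)^{2} = \left(\left(-1\right) \left(-82\right) + \left(23 - 4\right)\right)^{2} = \left(82 + \left(23 - 4\right)\right)^{2} = \left(82 + 19\right)^{2} = 101^{2} = 10201$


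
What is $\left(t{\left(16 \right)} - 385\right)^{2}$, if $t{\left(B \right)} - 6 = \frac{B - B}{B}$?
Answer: $143641$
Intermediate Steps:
$t{\left(B \right)} = 6$ ($t{\left(B \right)} = 6 + \frac{B - B}{B} = 6 + \frac{0}{B} = 6 + 0 = 6$)
$\left(t{\left(16 \right)} - 385\right)^{2} = \left(6 - 385\right)^{2} = \left(-379\right)^{2} = 143641$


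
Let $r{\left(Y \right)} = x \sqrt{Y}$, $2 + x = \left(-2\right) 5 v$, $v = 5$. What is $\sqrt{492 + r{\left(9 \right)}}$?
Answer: $4 \sqrt{21} \approx 18.33$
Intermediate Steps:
$x = -52$ ($x = -2 + \left(-2\right) 5 \cdot 5 = -2 - 50 = -52$)
$r{\left(Y \right)} = - 52 \sqrt{Y}$
$\sqrt{492 + r{\left(9 \right)}} = \sqrt{492 - 52 \sqrt{9}} = \sqrt{492 - 156} = \sqrt{336} = 4 \sqrt{21}$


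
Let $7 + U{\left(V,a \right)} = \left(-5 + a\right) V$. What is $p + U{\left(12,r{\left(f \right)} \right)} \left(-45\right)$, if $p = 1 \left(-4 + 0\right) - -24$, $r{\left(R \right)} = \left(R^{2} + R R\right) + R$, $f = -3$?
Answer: $-5065$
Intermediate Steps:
$r{\left(R \right)} = R + 2 R^{2}$ ($r{\left(R \right)} = \left(R^{2} + R^{2}\right) + R = 2 R^{2} + R = R + 2 R^{2}$)
$U{\left(V,a \right)} = -7 + V \left(-5 + a\right)$ ($U{\left(V,a \right)} = -7 + \left(-5 + a\right) V = -7 + V \left(-5 + a\right)$)
$p = 20$ ($p = 1 \left(-4\right) + 24 = -4 + 24 = 20$)
$p + U{\left(12,r{\left(f \right)} \right)} \left(-45\right) = 20 + \left(-7 - 60 + 12 \left(- 3 \left(1 + 2 \left(-3\right)\right)\right)\right) \left(-45\right) = 20 + \left(-7 - 60 + 12 \left(- 3 \left(1 - 6\right)\right)\right) \left(-45\right) = 20 + \left(-7 - 60 + 12 \left(\left(-3\right) \left(-5\right)\right)\right) \left(-45\right) = 20 + \left(-7 - 60 + 12 \cdot 15\right) \left(-45\right) = 20 + \left(-7 - 60 + 180\right) \left(-45\right) = 20 + 113 \left(-45\right) = 20 - 5085 = -5065$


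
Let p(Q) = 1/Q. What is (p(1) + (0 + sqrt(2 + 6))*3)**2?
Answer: 73 + 12*sqrt(2) ≈ 89.971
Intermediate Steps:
(p(1) + (0 + sqrt(2 + 6))*3)**2 = (1/1 + (0 + sqrt(2 + 6))*3)**2 = (1 + (0 + sqrt(8))*3)**2 = (1 + (0 + 2*sqrt(2))*3)**2 = (1 + (2*sqrt(2))*3)**2 = (1 + 6*sqrt(2))**2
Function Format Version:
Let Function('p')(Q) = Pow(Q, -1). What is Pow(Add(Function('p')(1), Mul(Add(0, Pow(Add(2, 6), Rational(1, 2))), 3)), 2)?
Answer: Add(73, Mul(12, Pow(2, Rational(1, 2)))) ≈ 89.971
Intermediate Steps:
Pow(Add(Function('p')(1), Mul(Add(0, Pow(Add(2, 6), Rational(1, 2))), 3)), 2) = Pow(Add(Pow(1, -1), Mul(Add(0, Pow(Add(2, 6), Rational(1, 2))), 3)), 2) = Pow(Add(1, Mul(Add(0, Pow(8, Rational(1, 2))), 3)), 2) = Pow(Add(1, Mul(Add(0, Mul(2, Pow(2, Rational(1, 2)))), 3)), 2) = Pow(Add(1, Mul(Mul(2, Pow(2, Rational(1, 2))), 3)), 2) = Pow(Add(1, Mul(6, Pow(2, Rational(1, 2)))), 2)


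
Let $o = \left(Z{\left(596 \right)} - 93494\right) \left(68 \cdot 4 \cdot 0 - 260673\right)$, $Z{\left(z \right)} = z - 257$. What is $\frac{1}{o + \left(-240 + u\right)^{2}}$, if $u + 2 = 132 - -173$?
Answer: $\frac{1}{24282997284} \approx 4.1181 \cdot 10^{-11}$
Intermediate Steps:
$Z{\left(z \right)} = -257 + z$ ($Z{\left(z \right)} = z - 257 = -257 + z$)
$u = 303$ ($u = -2 + \left(132 - -173\right) = -2 + \left(132 + 173\right) = -2 + 305 = 303$)
$o = 24282993315$ ($o = \left(\left(-257 + 596\right) - 93494\right) \left(68 \cdot 4 \cdot 0 - 260673\right) = \left(339 - 93494\right) \left(272 \cdot 0 - 260673\right) = - 93155 \left(0 - 260673\right) = \left(-93155\right) \left(-260673\right) = 24282993315$)
$\frac{1}{o + \left(-240 + u\right)^{2}} = \frac{1}{24282993315 + \left(-240 + 303\right)^{2}} = \frac{1}{24282993315 + 63^{2}} = \frac{1}{24282993315 + 3969} = \frac{1}{24282997284}$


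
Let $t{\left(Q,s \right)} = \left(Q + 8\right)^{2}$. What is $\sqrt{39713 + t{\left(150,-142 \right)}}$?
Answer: $\sqrt{64677} \approx 254.32$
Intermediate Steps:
$t{\left(Q,s \right)} = \left(8 + Q\right)^{2}$
$\sqrt{39713 + t{\left(150,-142 \right)}} = \sqrt{39713 + \left(8 + 150\right)^{2}} = \sqrt{39713 + 158^{2}} = \sqrt{39713 + 24964} = \sqrt{64677}$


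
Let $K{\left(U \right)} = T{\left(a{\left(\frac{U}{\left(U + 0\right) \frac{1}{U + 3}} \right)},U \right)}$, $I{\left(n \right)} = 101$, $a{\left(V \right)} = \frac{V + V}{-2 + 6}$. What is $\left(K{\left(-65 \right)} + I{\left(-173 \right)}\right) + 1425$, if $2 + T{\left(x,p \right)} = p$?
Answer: $1459$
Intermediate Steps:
$a{\left(V \right)} = \frac{V}{2}$ ($a{\left(V \right)} = \frac{2 V}{4} = 2 V \frac{1}{4} = \frac{V}{2}$)
$T{\left(x,p \right)} = -2 + p$
$K{\left(U \right)} = -2 + U$
$\left(K{\left(-65 \right)} + I{\left(-173 \right)}\right) + 1425 = \left(\left(-2 - 65\right) + 101\right) + 1425 = \left(-67 + 101\right) + 1425 = 34 + 1425 = 1459$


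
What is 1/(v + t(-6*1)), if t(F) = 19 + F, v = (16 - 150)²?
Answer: 1/17969 ≈ 5.5651e-5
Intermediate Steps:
v = 17956 (v = (-134)² = 17956)
1/(v + t(-6*1)) = 1/(17956 + (19 - 6*1)) = 1/(17956 + (19 - 6)) = 1/(17956 + 13) = 1/17969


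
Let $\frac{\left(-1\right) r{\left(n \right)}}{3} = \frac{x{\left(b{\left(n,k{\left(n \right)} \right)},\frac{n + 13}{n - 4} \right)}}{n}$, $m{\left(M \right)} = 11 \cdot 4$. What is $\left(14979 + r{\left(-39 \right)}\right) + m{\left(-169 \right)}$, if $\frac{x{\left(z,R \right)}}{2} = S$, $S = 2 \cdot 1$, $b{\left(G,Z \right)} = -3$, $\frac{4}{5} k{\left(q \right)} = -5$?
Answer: $\frac{195303}{13} \approx 15023.0$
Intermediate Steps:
$k{\left(q \right)} = - \frac{25}{4}$ ($k{\left(q \right)} = \frac{5}{4} \left(-5\right) = - \frac{25}{4}$)
$S = 2$
$x{\left(z,R \right)} = 4$ ($x{\left(z,R \right)} = 2 \cdot 2 = 4$)
$m{\left(M \right)} = 44$
$r{\left(n \right)} = - \frac{12}{n}$ ($r{\left(n \right)} = - 3 \frac{4}{n} = - \frac{12}{n}$)
$\left(14979 + r{\left(-39 \right)}\right) + m{\left(-169 \right)} = \left(14979 - \frac{12}{-39}\right) + 44 = \left(14979 - - \frac{4}{13}\right) + 44 = \left(14979 + \frac{4}{13}\right) + 44 = \frac{194731}{13} + 44 = \frac{195303}{13}$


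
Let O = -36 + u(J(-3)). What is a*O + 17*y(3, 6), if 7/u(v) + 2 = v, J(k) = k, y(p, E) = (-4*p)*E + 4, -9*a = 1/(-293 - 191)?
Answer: -2288897/1980 ≈ -1156.0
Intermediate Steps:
a = 1/4356 (a = -1/(9*(-293 - 191)) = -⅑/(-484) = -⅑*(-1/484) = 1/4356 ≈ 0.00022957)
y(p, E) = 4 - 4*E*p (y(p, E) = -4*E*p + 4 = 4 - 4*E*p)
u(v) = 7/(-2 + v)
O = -187/5 (O = -36 + 7/(-2 - 3) = -36 + 7/(-5) = -36 + 7*(-⅕) = -36 - 7/5 = -187/5 ≈ -37.400)
a*O + 17*y(3, 6) = (1/4356)*(-187/5) + 17*(4 - 4*6*3) = -17/1980 + 17*(4 - 72) = -17/1980 + 17*(-68) = -17/1980 - 1156 = -2288897/1980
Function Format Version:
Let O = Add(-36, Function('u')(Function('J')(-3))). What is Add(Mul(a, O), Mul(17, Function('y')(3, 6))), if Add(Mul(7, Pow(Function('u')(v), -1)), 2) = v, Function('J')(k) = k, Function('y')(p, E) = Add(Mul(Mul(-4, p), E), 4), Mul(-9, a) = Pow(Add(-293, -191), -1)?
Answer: Rational(-2288897, 1980) ≈ -1156.0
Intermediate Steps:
a = Rational(1, 4356) (a = Mul(Rational(-1, 9), Pow(Add(-293, -191), -1)) = Mul(Rational(-1, 9), Pow(-484, -1)) = Mul(Rational(-1, 9), Rational(-1, 484)) = Rational(1, 4356) ≈ 0.00022957)
Function('y')(p, E) = Add(4, Mul(-4, E, p)) (Function('y')(p, E) = Add(Mul(-4, E, p), 4) = Add(4, Mul(-4, E, p)))
Function('u')(v) = Mul(7, Pow(Add(-2, v), -1))
O = Rational(-187, 5) (O = Add(-36, Mul(7, Pow(Add(-2, -3), -1))) = Add(-36, Mul(7, Pow(-5, -1))) = Add(-36, Mul(7, Rational(-1, 5))) = Add(-36, Rational(-7, 5)) = Rational(-187, 5) ≈ -37.400)
Add(Mul(a, O), Mul(17, Function('y')(3, 6))) = Add(Mul(Rational(1, 4356), Rational(-187, 5)), Mul(17, Add(4, Mul(-4, 6, 3)))) = Add(Rational(-17, 1980), Mul(17, Add(4, -72))) = Add(Rational(-17, 1980), Mul(17, -68)) = Add(Rational(-17, 1980), -1156) = Rational(-2288897, 1980)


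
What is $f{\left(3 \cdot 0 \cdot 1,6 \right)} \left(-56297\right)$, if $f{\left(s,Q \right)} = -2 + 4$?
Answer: $-112594$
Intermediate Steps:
$f{\left(s,Q \right)} = 2$
$f{\left(3 \cdot 0 \cdot 1,6 \right)} \left(-56297\right) = 2 \left(-56297\right) = -112594$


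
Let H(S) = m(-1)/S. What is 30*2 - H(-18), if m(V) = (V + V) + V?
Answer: 359/6 ≈ 59.833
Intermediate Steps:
m(V) = 3*V (m(V) = 2*V + V = 3*V)
H(S) = -3/S (H(S) = (3*(-1))/S = -3/S)
30*2 - H(-18) = 30*2 - (-3)/(-18) = 60 - (-3)*(-1)/18 = 60 - 1*⅙ = 60 - ⅙ = 359/6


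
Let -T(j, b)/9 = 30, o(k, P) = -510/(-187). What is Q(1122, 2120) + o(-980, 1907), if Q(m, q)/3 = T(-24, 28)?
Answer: -8880/11 ≈ -807.27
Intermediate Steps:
o(k, P) = 30/11 (o(k, P) = -510*(-1/187) = 30/11)
T(j, b) = -270 (T(j, b) = -9*30 = -270)
Q(m, q) = -810 (Q(m, q) = 3*(-270) = -810)
Q(1122, 2120) + o(-980, 1907) = -810 + 30/11 = -8880/11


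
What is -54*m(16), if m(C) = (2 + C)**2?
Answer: -17496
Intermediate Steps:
-54*m(16) = -54*(2 + 16)**2 = -54*18**2 = -54*324 = -17496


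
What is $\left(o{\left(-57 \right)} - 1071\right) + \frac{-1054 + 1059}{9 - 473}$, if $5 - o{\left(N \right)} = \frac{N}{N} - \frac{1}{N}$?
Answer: $- \frac{28220765}{26448} \approx -1067.0$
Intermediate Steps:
$o{\left(N \right)} = 4 + \frac{1}{N}$ ($o{\left(N \right)} = 5 - \left(\frac{N}{N} - \frac{1}{N}\right) = 5 - \left(1 - \frac{1}{N}\right) = 4 + \frac{1}{N}$)
$\left(o{\left(-57 \right)} - 1071\right) + \frac{-1054 + 1059}{9 - 473} = \left(\left(4 + \frac{1}{-57}\right) - 1071\right) + \frac{-1054 + 1059}{9 - 473} = \left(\left(4 - \frac{1}{57}\right) - 1071\right) + \frac{5}{-464} = \left(\frac{227}{57} - 1071\right) + 5 \left(- \frac{1}{464}\right) = - \frac{60820}{57} - \frac{5}{464} = - \frac{28220765}{26448}$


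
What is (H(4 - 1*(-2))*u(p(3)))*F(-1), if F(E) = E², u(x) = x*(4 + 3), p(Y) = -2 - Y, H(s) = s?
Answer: -210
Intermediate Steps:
u(x) = 7*x (u(x) = x*7 = 7*x)
(H(4 - 1*(-2))*u(p(3)))*F(-1) = ((4 - 1*(-2))*(7*(-2 - 1*3)))*(-1)² = ((4 + 2)*(7*(-2 - 3)))*1 = (6*(7*(-5)))*1 = (6*(-35))*1 = -210*1 = -210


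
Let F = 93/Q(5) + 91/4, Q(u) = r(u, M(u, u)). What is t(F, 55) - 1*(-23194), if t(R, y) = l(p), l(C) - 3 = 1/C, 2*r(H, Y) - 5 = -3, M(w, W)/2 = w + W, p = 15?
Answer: 347956/15 ≈ 23197.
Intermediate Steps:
M(w, W) = 2*W + 2*w (M(w, W) = 2*(w + W) = 2*(W + w) = 2*W + 2*w)
r(H, Y) = 1 (r(H, Y) = 5/2 + (1/2)*(-3) = 5/2 - 3/2 = 1)
Q(u) = 1
l(C) = 3 + 1/C
F = 463/4 (F = 93/1 + 91/4 = 93*1 + 91*(1/4) = 93 + 91/4 = 463/4 ≈ 115.75)
t(R, y) = 46/15 (t(R, y) = 3 + 1/15 = 46/15)
t(F, 55) - 1*(-23194) = 46/15 - 1*(-23194) = 46/15 + 23194 = 347956/15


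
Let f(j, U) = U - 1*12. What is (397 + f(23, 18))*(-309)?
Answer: -124527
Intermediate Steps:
f(j, U) = -12 + U (f(j, U) = U - 12 = -12 + U)
(397 + f(23, 18))*(-309) = (397 + (-12 + 18))*(-309) = (397 + 6)*(-309) = 403*(-309) = -124527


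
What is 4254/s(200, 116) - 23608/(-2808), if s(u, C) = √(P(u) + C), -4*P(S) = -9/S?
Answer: 227/27 + 85080*√185618/92809 ≈ 403.36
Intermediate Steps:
P(S) = 9/(4*S) (P(S) = -(-9)/(4*S) = 9/(4*S))
s(u, C) = √(C + 9/(4*u)) (s(u, C) = √(9/(4*u) + C) = √(C + 9/(4*u)))
4254/s(200, 116) - 23608/(-2808) = 4254/((√(4*116 + 9/200)/2)) - 23608/(-2808) = 4254/((√(464 + 9*(1/200))/2)) - 23608*(-1/2808) = 4254/((√(464 + 9/200)/2)) + 227/27 = 4254/((√(92809/200)/2)) + 227/27 = 4254/(((√185618/20)/2)) + 227/27 = 4254/((√185618/40)) + 227/27 = 4254*(20*√185618/92809) + 227/27 = 85080*√185618/92809 + 227/27 = 227/27 + 85080*√185618/92809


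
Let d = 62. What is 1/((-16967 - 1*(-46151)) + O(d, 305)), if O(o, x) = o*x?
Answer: 1/48094 ≈ 2.0793e-5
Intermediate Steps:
1/((-16967 - 1*(-46151)) + O(d, 305)) = 1/((-16967 - 1*(-46151)) + 62*305) = 1/((-16967 + 46151) + 18910) = 1/(29184 + 18910) = 1/48094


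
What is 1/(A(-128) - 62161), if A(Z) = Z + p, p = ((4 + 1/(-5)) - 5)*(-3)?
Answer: -5/311427 ≈ -1.6055e-5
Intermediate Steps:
p = 18/5 (p = ((4 - 1/5) - 5)*(-3) = (19/5 - 5)*(-3) = -6/5*(-3) = 18/5 ≈ 3.6000)
A(Z) = 18/5 + Z (A(Z) = Z + 18/5 = 18/5 + Z)
1/(A(-128) - 62161) = 1/((18/5 - 128) - 62161) = 1/(-622/5 - 62161) = 1/(-311427/5) = -5/311427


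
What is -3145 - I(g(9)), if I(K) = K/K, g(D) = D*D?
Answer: -3146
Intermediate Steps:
g(D) = D²
I(K) = 1
-3145 - I(g(9)) = -3145 - 1*1 = -3145 - 1 = -3146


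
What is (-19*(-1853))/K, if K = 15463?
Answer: 35207/15463 ≈ 2.2769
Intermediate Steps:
(-19*(-1853))/K = -19*(-1853)/15463 = 35207*(1/15463) = 35207/15463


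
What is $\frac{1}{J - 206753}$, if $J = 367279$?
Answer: $\frac{1}{160526} \approx 6.2295 \cdot 10^{-6}$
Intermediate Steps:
$\frac{1}{J - 206753} = \frac{1}{367279 - 206753} = \frac{1}{160526}$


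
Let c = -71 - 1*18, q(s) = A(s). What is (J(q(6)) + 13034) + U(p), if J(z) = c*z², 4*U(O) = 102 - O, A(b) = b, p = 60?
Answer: 19681/2 ≈ 9840.5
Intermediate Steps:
U(O) = 51/2 - O/4 (U(O) = (102 - O)/4 = 51/2 - O/4)
q(s) = s
c = -89 (c = -71 - 18 = -89)
J(z) = -89*z²
(J(q(6)) + 13034) + U(p) = (-89*6² + 13034) + (51/2 - ¼*60) = (-89*36 + 13034) + (51/2 - 15) = (-3204 + 13034) + 21/2 = 9830 + 21/2 = 19681/2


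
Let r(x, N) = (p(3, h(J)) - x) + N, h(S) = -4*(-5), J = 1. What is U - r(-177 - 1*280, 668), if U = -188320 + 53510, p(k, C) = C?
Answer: -135955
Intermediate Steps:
h(S) = 20
U = -134810
r(x, N) = 20 + N - x (r(x, N) = (20 - x) + N = 20 + N - x)
U - r(-177 - 1*280, 668) = -134810 - (20 + 668 - (-177 - 1*280)) = -134810 - (20 + 668 - (-177 - 280)) = -134810 - (20 + 668 - 1*(-457)) = -134810 - (20 + 668 + 457) = -134810 - 1*1145 = -134810 - 1145 = -135955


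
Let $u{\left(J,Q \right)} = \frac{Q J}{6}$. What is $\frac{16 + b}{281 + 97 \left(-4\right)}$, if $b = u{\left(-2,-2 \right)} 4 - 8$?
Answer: $- \frac{32}{321} \approx -0.099689$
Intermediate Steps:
$u{\left(J,Q \right)} = \frac{J Q}{6}$ ($u{\left(J,Q \right)} = J Q \frac{1}{6} = \frac{J Q}{6}$)
$b = - \frac{16}{3}$ ($b = \frac{1}{6} \left(-2\right) \left(-2\right) 4 - 8 = \frac{2}{3} \cdot 4 - 8 = \frac{8}{3} - 8 = - \frac{16}{3} \approx -5.3333$)
$\frac{16 + b}{281 + 97 \left(-4\right)} = \frac{16 - \frac{16}{3}}{281 + 97 \left(-4\right)} = \frac{32}{3 \left(281 - 388\right)} = \frac{32}{3 \left(-107\right)} = \frac{32}{3} \left(- \frac{1}{107}\right) = - \frac{32}{321}$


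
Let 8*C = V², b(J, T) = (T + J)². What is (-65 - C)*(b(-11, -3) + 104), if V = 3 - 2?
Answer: -39075/2 ≈ -19538.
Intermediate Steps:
V = 1
b(J, T) = (J + T)²
C = ⅛ (C = (⅛)*1² = (⅛)*1 = ⅛ ≈ 0.12500)
(-65 - C)*(b(-11, -3) + 104) = (-65 - 1*⅛)*((-11 - 3)² + 104) = (-65 - ⅛)*((-14)² + 104) = -521*(196 + 104)/8 = -521/8*300 = -39075/2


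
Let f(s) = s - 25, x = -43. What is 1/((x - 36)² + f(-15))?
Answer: 1/6201 ≈ 0.00016126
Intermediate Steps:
f(s) = -25 + s
1/((x - 36)² + f(-15)) = 1/((-43 - 36)² + (-25 - 15)) = 1/((-79)² - 40) = 1/(6241 - 40) = 1/6201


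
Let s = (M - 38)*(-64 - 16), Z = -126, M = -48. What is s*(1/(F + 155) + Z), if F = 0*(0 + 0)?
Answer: -26871904/31 ≈ -8.6684e+5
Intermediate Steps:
F = 0 (F = 0*0 = 0)
s = 6880 (s = (-48 - 38)*(-64 - 16) = -86*(-80) = 6880)
s*(1/(F + 155) + Z) = 6880*(1/(0 + 155) - 126) = 6880*(1/155 - 126) = 6880*(-19529/155) = -26871904/31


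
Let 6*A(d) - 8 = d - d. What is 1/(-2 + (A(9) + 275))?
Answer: 3/823 ≈ 0.0036452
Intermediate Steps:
A(d) = 4/3 (A(d) = 4/3 + (d - d)/6 = 4/3 + (⅙)*0 = 4/3 + 0 = 4/3)
1/(-2 + (A(9) + 275)) = 1/(-2 + (4/3 + 275)) = 1/(-2 + 829/3) = 1/(823/3) = 3/823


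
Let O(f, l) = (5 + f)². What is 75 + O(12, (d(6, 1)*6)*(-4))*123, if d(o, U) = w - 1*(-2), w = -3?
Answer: 35622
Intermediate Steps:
d(o, U) = -1 (d(o, U) = -3 - 1*(-2) = -3 + 2 = -1)
75 + O(12, (d(6, 1)*6)*(-4))*123 = 75 + (5 + 12)²*123 = 75 + 17²*123 = 75 + 289*123 = 75 + 35547 = 35622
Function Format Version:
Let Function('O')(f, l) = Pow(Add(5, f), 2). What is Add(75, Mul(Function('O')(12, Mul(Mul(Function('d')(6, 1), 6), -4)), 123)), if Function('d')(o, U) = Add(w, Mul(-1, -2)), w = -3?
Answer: 35622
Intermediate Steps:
Function('d')(o, U) = -1 (Function('d')(o, U) = Add(-3, Mul(-1, -2)) = Add(-3, 2) = -1)
Add(75, Mul(Function('O')(12, Mul(Mul(Function('d')(6, 1), 6), -4)), 123)) = Add(75, Mul(Pow(Add(5, 12), 2), 123)) = Add(75, Mul(Pow(17, 2), 123)) = Add(75, Mul(289, 123)) = Add(75, 35547) = 35622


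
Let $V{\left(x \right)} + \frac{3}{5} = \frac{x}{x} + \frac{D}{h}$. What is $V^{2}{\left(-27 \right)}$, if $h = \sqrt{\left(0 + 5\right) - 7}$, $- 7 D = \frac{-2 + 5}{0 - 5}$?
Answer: $\frac{383}{2450} - \frac{6 i \sqrt{2}}{175} \approx 0.15633 - 0.048487 i$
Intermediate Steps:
$D = \frac{3}{35}$ ($D = - \frac{\left(-2 + 5\right) \frac{1}{0 - 5}}{7} = - \frac{3 \frac{1}{-5}}{7} = - \frac{3 \left(- \frac{1}{5}\right)}{7} = \left(- \frac{1}{7}\right) \left(- \frac{3}{5}\right) = \frac{3}{35} \approx 0.085714$)
$h = i \sqrt{2}$ ($h = \sqrt{5 - 7} = \sqrt{-2} = i \sqrt{2} \approx 1.4142 i$)
$V{\left(x \right)} = \frac{2}{5} - \frac{3 i \sqrt{2}}{70}$ ($V{\left(x \right)} = - \frac{3}{5} + \left(\frac{x}{x} + \frac{3}{35 i \sqrt{2}}\right) = - \frac{3}{5} + \left(1 + \frac{3 \left(- \frac{i \sqrt{2}}{2}\right)}{35}\right) = - \frac{3}{5} + \left(1 - \frac{3 i \sqrt{2}}{70}\right) = \frac{2}{5} - \frac{3 i \sqrt{2}}{70}$)
$V^{2}{\left(-27 \right)} = \left(\frac{2}{5} - \frac{3 i \sqrt{2}}{70}\right)^{2}$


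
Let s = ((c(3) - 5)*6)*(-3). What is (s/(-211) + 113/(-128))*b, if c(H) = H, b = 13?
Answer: -369863/27008 ≈ -13.695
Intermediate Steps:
s = 36 (s = ((3 - 5)*6)*(-3) = -2*6*(-3) = -12*(-3) = 36)
(s/(-211) + 113/(-128))*b = (36/(-211) + 113/(-128))*13 = (36*(-1/211) + 113*(-1/128))*13 = (-36/211 - 113/128)*13 = -28451/27008*13 = -369863/27008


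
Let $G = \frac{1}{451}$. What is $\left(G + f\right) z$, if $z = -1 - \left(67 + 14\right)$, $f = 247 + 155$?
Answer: $- \frac{362606}{11} \approx -32964.0$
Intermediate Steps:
$G = \frac{1}{451} \approx 0.0022173$
$f = 402$
$z = -82$ ($z = -1 - 81 = -82$)
$\left(G + f\right) z = \left(\frac{1}{451} + 402\right) \left(-82\right) = \frac{181303}{451} \left(-82\right) = - \frac{362606}{11}$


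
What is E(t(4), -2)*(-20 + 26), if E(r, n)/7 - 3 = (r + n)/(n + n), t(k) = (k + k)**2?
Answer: -525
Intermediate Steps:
t(k) = 4*k**2 (t(k) = (2*k)**2 = 4*k**2)
E(r, n) = 21 + 7*(n + r)/(2*n) (E(r, n) = 21 + 7*((r + n)/(n + n)) = 21 + 7*((n + r)/((2*n))) = 21 + 7*((n + r)*(1/(2*n))) = 21 + 7*((n + r)/(2*n)) = 21 + 7*(n + r)/(2*n))
E(t(4), -2)*(-20 + 26) = ((7/2)*(4*4**2 + 7*(-2))/(-2))*(-20 + 26) = ((7/2)*(-1/2)*(4*16 - 14))*6 = ((7/2)*(-1/2)*(64 - 14))*6 = ((7/2)*(-1/2)*50)*6 = -175/2*6 = -525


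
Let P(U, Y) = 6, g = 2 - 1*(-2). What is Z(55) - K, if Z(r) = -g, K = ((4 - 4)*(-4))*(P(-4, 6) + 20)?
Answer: -4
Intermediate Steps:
g = 4 (g = 2 + 2 = 4)
K = 0 (K = ((4 - 4)*(-4))*(6 + 20) = (0*(-4))*26 = 0*26 = 0)
Z(r) = -4 (Z(r) = -1*4 = -4)
Z(55) - K = -4 - 1*0 = -4 + 0 = -4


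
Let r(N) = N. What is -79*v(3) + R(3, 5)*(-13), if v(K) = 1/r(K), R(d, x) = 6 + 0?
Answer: -313/3 ≈ -104.33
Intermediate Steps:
R(d, x) = 6
v(K) = 1/K
-79*v(3) + R(3, 5)*(-13) = -79/3 + 6*(-13) = -79*⅓ - 78 = -79/3 - 78 = -313/3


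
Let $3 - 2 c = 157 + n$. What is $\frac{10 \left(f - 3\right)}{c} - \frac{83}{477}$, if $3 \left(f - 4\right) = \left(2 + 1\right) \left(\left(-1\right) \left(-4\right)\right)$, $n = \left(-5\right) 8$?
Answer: $- \frac{9527}{9063} \approx -1.0512$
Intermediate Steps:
$n = -40$
$f = 8$ ($f = 4 + \frac{\left(2 + 1\right) \left(\left(-1\right) \left(-4\right)\right)}{3} = 4 + \frac{3 \cdot 4}{3} = 4 + \frac{1}{3} \cdot 12 = 4 + 4 = 8$)
$c = -57$ ($c = \frac{3}{2} - \frac{157 - 40}{2} = \frac{3}{2} - \frac{117}{2} = -57$)
$\frac{10 \left(f - 3\right)}{c} - \frac{83}{477} = \frac{10 \left(8 - 3\right)}{-57} - \frac{83}{477} = 10 \cdot 5 \left(- \frac{1}{57}\right) - \frac{83}{477} = 50 \left(- \frac{1}{57}\right) - \frac{83}{477} = - \frac{50}{57} - \frac{83}{477} = - \frac{9527}{9063}$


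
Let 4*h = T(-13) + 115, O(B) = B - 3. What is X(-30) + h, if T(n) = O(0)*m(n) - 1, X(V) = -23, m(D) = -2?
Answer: 7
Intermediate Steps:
O(B) = -3 + B
T(n) = 5 (T(n) = (-3 + 0)*(-2) - 1 = -3*(-2) - 1 = 6 - 1 = 5)
h = 30 (h = (5 + 115)/4 = (1/4)*120 = 30)
X(-30) + h = -23 + 30 = 7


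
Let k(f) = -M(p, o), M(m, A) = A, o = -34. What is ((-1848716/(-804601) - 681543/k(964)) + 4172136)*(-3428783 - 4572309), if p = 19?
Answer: -454407841404966813650/13678217 ≈ -3.3221e+13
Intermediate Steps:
k(f) = 34 (k(f) = -1*(-34) = 34)
((-1848716/(-804601) - 681543/k(964)) + 4172136)*(-3428783 - 4572309) = ((-1848716/(-804601) - 681543/34) + 4172136)*(-3428783 - 4572309) = ((-1848716*(-1/804601) - 681543*1/34) + 4172136)*(-8001092) = ((1848716/804601 - 681543/34) + 4172136)*(-8001092) = (-548307322999/27356434 + 4172136)*(-8001092) = (113586455800025/27356434)*(-8001092) = -454407841404966813650/13678217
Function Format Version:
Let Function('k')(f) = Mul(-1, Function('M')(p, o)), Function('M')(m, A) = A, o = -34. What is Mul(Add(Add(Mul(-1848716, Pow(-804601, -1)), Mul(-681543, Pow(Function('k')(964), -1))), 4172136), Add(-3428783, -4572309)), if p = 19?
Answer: Rational(-454407841404966813650, 13678217) ≈ -3.3221e+13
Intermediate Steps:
Function('k')(f) = 34 (Function('k')(f) = Mul(-1, -34) = 34)
Mul(Add(Add(Mul(-1848716, Pow(-804601, -1)), Mul(-681543, Pow(Function('k')(964), -1))), 4172136), Add(-3428783, -4572309)) = Mul(Add(Add(Mul(-1848716, Pow(-804601, -1)), Mul(-681543, Pow(34, -1))), 4172136), Add(-3428783, -4572309)) = Mul(Add(Add(Mul(-1848716, Rational(-1, 804601)), Mul(-681543, Rational(1, 34))), 4172136), -8001092) = Mul(Add(Add(Rational(1848716, 804601), Rational(-681543, 34)), 4172136), -8001092) = Mul(Add(Rational(-548307322999, 27356434), 4172136), -8001092) = Mul(Rational(113586455800025, 27356434), -8001092) = Rational(-454407841404966813650, 13678217)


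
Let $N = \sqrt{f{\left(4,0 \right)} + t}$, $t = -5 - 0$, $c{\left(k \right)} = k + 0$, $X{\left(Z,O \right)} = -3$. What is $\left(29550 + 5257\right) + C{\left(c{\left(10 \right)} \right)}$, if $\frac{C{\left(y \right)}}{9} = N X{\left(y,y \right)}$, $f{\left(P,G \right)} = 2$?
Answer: $34807 - 27 i \sqrt{3} \approx 34807.0 - 46.765 i$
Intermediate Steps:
$c{\left(k \right)} = k$
$t = -5$ ($t = -5 + 0 = -5$)
$N = i \sqrt{3}$ ($N = \sqrt{2 - 5} = \sqrt{-3} = i \sqrt{3} \approx 1.732 i$)
$C{\left(y \right)} = - 27 i \sqrt{3}$ ($C{\left(y \right)} = 9 i \sqrt{3} \left(-3\right) = 9 \left(- 3 i \sqrt{3}\right) = - 27 i \sqrt{3}$)
$\left(29550 + 5257\right) + C{\left(c{\left(10 \right)} \right)} = \left(29550 + 5257\right) - 27 i \sqrt{3} = 34807 - 27 i \sqrt{3}$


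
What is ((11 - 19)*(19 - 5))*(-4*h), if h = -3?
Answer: -1344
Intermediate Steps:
((11 - 19)*(19 - 5))*(-4*h) = ((11 - 19)*(19 - 5))*(-4*(-3)) = -8*14*12 = -112*12 = -1344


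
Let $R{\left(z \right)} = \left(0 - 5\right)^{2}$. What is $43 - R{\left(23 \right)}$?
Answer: $18$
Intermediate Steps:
$R{\left(z \right)} = 25$ ($R{\left(z \right)} = \left(-5\right)^{2} = 25$)
$43 - R{\left(23 \right)} = 43 - 25 = 18$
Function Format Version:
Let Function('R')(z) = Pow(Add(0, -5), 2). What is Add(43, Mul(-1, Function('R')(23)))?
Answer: 18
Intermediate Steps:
Function('R')(z) = 25 (Function('R')(z) = Pow(-5, 2) = 25)
Add(43, Mul(-1, Function('R')(23))) = Add(43, Mul(-1, 25)) = Add(43, -25) = 18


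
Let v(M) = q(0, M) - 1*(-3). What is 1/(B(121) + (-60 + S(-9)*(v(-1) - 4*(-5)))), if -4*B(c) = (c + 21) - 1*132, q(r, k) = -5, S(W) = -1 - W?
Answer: 2/163 ≈ 0.012270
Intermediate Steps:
v(M) = -2 (v(M) = -5 - 1*(-3) = -5 + 3 = -2)
B(c) = 111/4 - c/4 (B(c) = -((c + 21) - 1*132)/4 = -((21 + c) - 132)/4 = -(-111 + c)/4 = 111/4 - c/4)
1/(B(121) + (-60 + S(-9)*(v(-1) - 4*(-5)))) = 1/((111/4 - ¼*121) + (-60 + (-1 - 1*(-9))*(-2 - 4*(-5)))) = 1/((111/4 - 121/4) + (-60 + (-1 + 9)*(-2 + 20))) = 1/(-5/2 + (-60 + 8*18)) = 1/(-5/2 + (-60 + 144)) = 1/(-5/2 + 84) = 1/(163/2) = 2/163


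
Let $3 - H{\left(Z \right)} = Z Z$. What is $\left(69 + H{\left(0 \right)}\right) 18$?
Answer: $1296$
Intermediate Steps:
$H{\left(Z \right)} = 3 - Z^{2}$ ($H{\left(Z \right)} = 3 - Z Z = 3 - Z^{2}$)
$\left(69 + H{\left(0 \right)}\right) 18 = \left(69 + \left(3 - 0^{2}\right)\right) 18 = \left(69 + \left(3 - 0\right)\right) 18 = \left(69 + \left(3 + 0\right)\right) 18 = \left(69 + 3\right) 18 = 72 \cdot 18 = 1296$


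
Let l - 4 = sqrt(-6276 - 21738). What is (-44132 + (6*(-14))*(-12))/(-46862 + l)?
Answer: 144336028/156835727 + 21562*I*sqrt(28014)/1097850089 ≈ 0.9203 + 0.0032873*I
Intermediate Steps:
l = 4 + I*sqrt(28014) (l = 4 + sqrt(-6276 - 21738) = 4 + sqrt(-28014) = 4 + I*sqrt(28014) ≈ 4.0 + 167.37*I)
(-44132 + (6*(-14))*(-12))/(-46862 + l) = (-44132 + (6*(-14))*(-12))/(-46862 + (4 + I*sqrt(28014))) = (-44132 - 84*(-12))/(-46858 + I*sqrt(28014)) = (-44132 + 1008)/(-46858 + I*sqrt(28014)) = -43124/(-46858 + I*sqrt(28014))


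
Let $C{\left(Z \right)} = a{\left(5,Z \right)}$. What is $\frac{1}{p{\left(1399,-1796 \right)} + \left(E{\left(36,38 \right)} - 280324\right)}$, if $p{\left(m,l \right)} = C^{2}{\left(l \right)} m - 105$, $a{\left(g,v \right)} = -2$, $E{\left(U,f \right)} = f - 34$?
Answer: $- \frac{1}{274829} \approx -3.6386 \cdot 10^{-6}$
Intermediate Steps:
$E{\left(U,f \right)} = -34 + f$
$C{\left(Z \right)} = -2$
$p{\left(m,l \right)} = -105 + 4 m$ ($p{\left(m,l \right)} = \left(-2\right)^{2} m - 105 = 4 m - 105 = -105 + 4 m$)
$\frac{1}{p{\left(1399,-1796 \right)} + \left(E{\left(36,38 \right)} - 280324\right)} = \frac{1}{\left(-105 + 4 \cdot 1399\right) + \left(\left(-34 + 38\right) - 280324\right)} = \frac{1}{\left(-105 + 5596\right) + \left(4 - 280324\right)} = \frac{1}{5491 - 280320} = \frac{1}{-274829} = - \frac{1}{274829}$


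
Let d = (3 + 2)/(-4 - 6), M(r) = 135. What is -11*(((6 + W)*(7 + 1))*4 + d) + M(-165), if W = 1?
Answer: -4647/2 ≈ -2323.5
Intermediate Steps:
d = -1/2 (d = 5/(-10) = 5*(-1/10) = -1/2 ≈ -0.50000)
-11*(((6 + W)*(7 + 1))*4 + d) + M(-165) = -11*(((6 + 1)*(7 + 1))*4 - 1/2) + 135 = -11*((7*8)*4 - 1/2) + 135 = -11*(56*4 - 1/2) + 135 = -11*(224 - 1/2) + 135 = -11*447/2 + 135 = -4917/2 + 135 = -4647/2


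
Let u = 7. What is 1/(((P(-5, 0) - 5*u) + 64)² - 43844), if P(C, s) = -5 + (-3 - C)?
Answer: -1/43168 ≈ -2.3165e-5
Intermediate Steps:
P(C, s) = -8 - C
1/(((P(-5, 0) - 5*u) + 64)² - 43844) = 1/((((-8 - 1*(-5)) - 5*7) + 64)² - 43844) = 1/((((-8 + 5) - 35) + 64)² - 43844) = 1/(((-3 - 35) + 64)² - 43844) = 1/((-38 + 64)² - 43844) = 1/(26² - 43844) = 1/(676 - 43844) = 1/(-43168) = -1/43168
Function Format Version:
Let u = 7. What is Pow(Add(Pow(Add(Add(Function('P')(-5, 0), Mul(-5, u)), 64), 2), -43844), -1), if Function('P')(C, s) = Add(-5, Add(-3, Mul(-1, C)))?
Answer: Rational(-1, 43168) ≈ -2.3165e-5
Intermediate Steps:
Function('P')(C, s) = Add(-8, Mul(-1, C))
Pow(Add(Pow(Add(Add(Function('P')(-5, 0), Mul(-5, u)), 64), 2), -43844), -1) = Pow(Add(Pow(Add(Add(Add(-8, Mul(-1, -5)), Mul(-5, 7)), 64), 2), -43844), -1) = Pow(Add(Pow(Add(Add(Add(-8, 5), -35), 64), 2), -43844), -1) = Pow(Add(Pow(Add(Add(-3, -35), 64), 2), -43844), -1) = Pow(Add(Pow(Add(-38, 64), 2), -43844), -1) = Pow(Add(Pow(26, 2), -43844), -1) = Pow(Add(676, -43844), -1) = Pow(-43168, -1) = Rational(-1, 43168)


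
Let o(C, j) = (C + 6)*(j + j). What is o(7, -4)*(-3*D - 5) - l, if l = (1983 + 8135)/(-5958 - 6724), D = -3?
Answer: -2632797/6341 ≈ -415.20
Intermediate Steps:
o(C, j) = 2*j*(6 + C) (o(C, j) = (6 + C)*(2*j) = 2*j*(6 + C))
l = -5059/6341 (l = 10118/(-12682) = 10118*(-1/12682) = -5059/6341 ≈ -0.79782)
o(7, -4)*(-3*D - 5) - l = (2*(-4)*(6 + 7))*(-3*(-3) - 5) - 1*(-5059/6341) = (2*(-4)*13)*(9 - 5) + 5059/6341 = -104*4 + 5059/6341 = -416 + 5059/6341 = -2632797/6341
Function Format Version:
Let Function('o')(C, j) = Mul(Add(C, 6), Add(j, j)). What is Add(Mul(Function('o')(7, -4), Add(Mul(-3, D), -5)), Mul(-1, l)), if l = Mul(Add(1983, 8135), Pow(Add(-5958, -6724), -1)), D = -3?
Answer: Rational(-2632797, 6341) ≈ -415.20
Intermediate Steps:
Function('o')(C, j) = Mul(2, j, Add(6, C)) (Function('o')(C, j) = Mul(Add(6, C), Mul(2, j)) = Mul(2, j, Add(6, C)))
l = Rational(-5059, 6341) (l = Mul(10118, Pow(-12682, -1)) = Mul(10118, Rational(-1, 12682)) = Rational(-5059, 6341) ≈ -0.79782)
Add(Mul(Function('o')(7, -4), Add(Mul(-3, D), -5)), Mul(-1, l)) = Add(Mul(Mul(2, -4, Add(6, 7)), Add(Mul(-3, -3), -5)), Mul(-1, Rational(-5059, 6341))) = Add(Mul(Mul(2, -4, 13), Add(9, -5)), Rational(5059, 6341)) = Add(Mul(-104, 4), Rational(5059, 6341)) = Add(-416, Rational(5059, 6341)) = Rational(-2632797, 6341)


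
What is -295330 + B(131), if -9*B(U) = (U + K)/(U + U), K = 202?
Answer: -77376497/262 ≈ -2.9533e+5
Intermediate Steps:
B(U) = -(202 + U)/(18*U) (B(U) = -(U + 202)/(9*(U + U)) = -(202 + U)/(9*(2*U)) = -(202 + U)*1/(2*U)/9 = -(202 + U)/(18*U))
-295330 + B(131) = -295330 + (1/18)*(-202 - 1*131)/131 = -295330 + (1/18)*(1/131)*(-202 - 131) = -295330 + (1/18)*(1/131)*(-333) = -295330 - 37/262 = -77376497/262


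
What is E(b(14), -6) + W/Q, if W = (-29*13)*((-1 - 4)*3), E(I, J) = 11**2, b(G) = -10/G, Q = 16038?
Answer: 648751/5346 ≈ 121.35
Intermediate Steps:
E(I, J) = 121
W = 5655 (W = -(-1885)*3 = -377*(-15) = 5655)
E(b(14), -6) + W/Q = 121 + 5655/16038 = 121 + 5655*(1/16038) = 121 + 1885/5346 = 648751/5346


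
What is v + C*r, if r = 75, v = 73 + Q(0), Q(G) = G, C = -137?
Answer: -10202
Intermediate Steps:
v = 73 (v = 73 + 0 = 73)
v + C*r = 73 - 137*75 = 73 - 10275 = -10202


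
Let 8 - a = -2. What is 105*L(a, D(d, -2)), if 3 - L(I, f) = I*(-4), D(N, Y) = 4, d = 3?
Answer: 4515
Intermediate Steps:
a = 10 (a = 8 - 1*(-2) = 8 + 2 = 10)
L(I, f) = 3 + 4*I (L(I, f) = 3 - I*(-4) = 3 - (-4)*I = 3 + 4*I)
105*L(a, D(d, -2)) = 105*(3 + 4*10) = 105*(3 + 40) = 105*43 = 4515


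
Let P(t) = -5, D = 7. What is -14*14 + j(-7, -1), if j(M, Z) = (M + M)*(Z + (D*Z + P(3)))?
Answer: -14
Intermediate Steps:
j(M, Z) = 2*M*(-5 + 8*Z) (j(M, Z) = (M + M)*(Z + (7*Z - 5)) = (2*M)*(Z + (-5 + 7*Z)) = (2*M)*(-5 + 8*Z) = 2*M*(-5 + 8*Z))
-14*14 + j(-7, -1) = -14*14 + 2*(-7)*(-5 + 8*(-1)) = -196 + 2*(-7)*(-5 - 8) = -196 + 2*(-7)*(-13) = -196 + 182 = -14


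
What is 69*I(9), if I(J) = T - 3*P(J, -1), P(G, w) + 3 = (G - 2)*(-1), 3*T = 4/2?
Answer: 2116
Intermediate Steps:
T = ⅔ (T = (4/2)/3 = (4*(½))/3 = (⅓)*2 = ⅔ ≈ 0.66667)
P(G, w) = -1 - G (P(G, w) = -3 + (G - 2)*(-1) = -3 + (-2 + G)*(-1) = -3 + (2 - G) = -1 - G)
I(J) = 11/3 + 3*J (I(J) = ⅔ - 3*(-1 - J) = ⅔ + (3 + 3*J) = 11/3 + 3*J)
69*I(9) = 69*(11/3 + 3*9) = 69*(11/3 + 27) = 69*(92/3) = 2116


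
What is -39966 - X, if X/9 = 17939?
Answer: -201417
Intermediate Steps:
X = 161451 (X = 9*17939 = 161451)
-39966 - X = -39966 - 1*161451 = -39966 - 161451 = -201417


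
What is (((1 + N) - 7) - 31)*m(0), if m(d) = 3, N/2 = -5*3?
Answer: -201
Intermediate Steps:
N = -30 (N = 2*(-5*3) = 2*(-15) = -30)
(((1 + N) - 7) - 31)*m(0) = (((1 - 30) - 7) - 31)*3 = ((-29 - 7) - 31)*3 = (-36 - 31)*3 = -67*3 = -201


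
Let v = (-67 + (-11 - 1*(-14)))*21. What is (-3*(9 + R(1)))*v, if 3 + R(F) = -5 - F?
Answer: 0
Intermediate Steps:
R(F) = -8 - F (R(F) = -3 + (-5 - F) = -8 - F)
v = -1344 (v = (-67 + (-11 + 14))*21 = (-67 + 3)*21 = -64*21 = -1344)
(-3*(9 + R(1)))*v = -3*(9 + (-8 - 1*1))*(-1344) = -3*(9 + (-8 - 1))*(-1344) = -3*(9 - 9)*(-1344) = -3*0*(-1344) = 0*(-1344) = 0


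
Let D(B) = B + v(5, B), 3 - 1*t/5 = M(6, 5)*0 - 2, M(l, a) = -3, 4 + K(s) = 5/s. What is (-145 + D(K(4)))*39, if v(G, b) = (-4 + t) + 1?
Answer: -19617/4 ≈ -4904.3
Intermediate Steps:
K(s) = -4 + 5/s
t = 25 (t = 15 - 5*(-3*0 - 2) = 15 - 5*(0 - 2) = 15 - 5*(-2) = 15 + 10 = 25)
v(G, b) = 22 (v(G, b) = (-4 + 25) + 1 = 21 + 1 = 22)
D(B) = 22 + B (D(B) = B + 22 = 22 + B)
(-145 + D(K(4)))*39 = (-145 + (22 + (-4 + 5/4)))*39 = (-145 + (22 - 11/4))*39 = (-145 + 77/4)*39 = -503/4*39 = -19617/4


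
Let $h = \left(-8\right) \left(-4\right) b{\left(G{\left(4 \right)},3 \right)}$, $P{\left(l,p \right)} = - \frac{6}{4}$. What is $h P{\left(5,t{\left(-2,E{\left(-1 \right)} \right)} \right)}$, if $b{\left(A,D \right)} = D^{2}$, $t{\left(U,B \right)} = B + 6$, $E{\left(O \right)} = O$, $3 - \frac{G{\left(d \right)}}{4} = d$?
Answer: $-432$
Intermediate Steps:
$G{\left(d \right)} = 12 - 4 d$
$t{\left(U,B \right)} = 6 + B$
$P{\left(l,p \right)} = - \frac{3}{2}$ ($P{\left(l,p \right)} = \left(-6\right) \frac{1}{4} = - \frac{3}{2}$)
$h = 288$ ($h = \left(-8\right) \left(-4\right) 3^{2} = 32 \cdot 9 = 288$)
$h P{\left(5,t{\left(-2,E{\left(-1 \right)} \right)} \right)} = 288 \left(- \frac{3}{2}\right) = -432$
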